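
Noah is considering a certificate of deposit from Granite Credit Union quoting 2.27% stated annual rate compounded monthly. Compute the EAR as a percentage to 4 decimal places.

2.2938%

EAR = (1 + 0.0227/12)^12 − 1.
= 1.022938 − 1 = 2.2938%.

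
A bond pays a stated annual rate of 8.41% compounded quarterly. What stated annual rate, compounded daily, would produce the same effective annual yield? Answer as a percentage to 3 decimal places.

8.324%

EAR = (1 + 0.0841/4)^4 − 1 = 0.086790.
Solve (1 + r/365)^365 = 1.086790: r/365 = 1.086790^(1/365) − 1 = 0.000228, so r = 0.083238 = 8.324%.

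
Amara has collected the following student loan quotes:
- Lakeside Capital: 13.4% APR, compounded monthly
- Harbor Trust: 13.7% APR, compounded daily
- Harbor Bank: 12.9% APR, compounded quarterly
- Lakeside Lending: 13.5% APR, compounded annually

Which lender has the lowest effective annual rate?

Lakeside Capital: (1 + 0.134/12)^12 − 1 = 14.254%
Harbor Trust: (1 + 0.137/365)^365 − 1 = 14.680%
Harbor Bank: (1 + 0.129/4)^4 − 1 = 13.538%
Lakeside Lending: compounded annually, EAR = 13.500%
The lowest effective annual rate is Lakeside Lending at 13.500%.

Lakeside Lending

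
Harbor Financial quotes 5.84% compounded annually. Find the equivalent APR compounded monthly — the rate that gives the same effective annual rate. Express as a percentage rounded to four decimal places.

5.6893%

Compounded annually, EAR = nominal = 0.058400.
Solve (1 + r/12)^12 = 1.058400: r/12 = 1.058400^(1/12) − 1 = 0.004741, so r = 0.056893 = 5.6893%.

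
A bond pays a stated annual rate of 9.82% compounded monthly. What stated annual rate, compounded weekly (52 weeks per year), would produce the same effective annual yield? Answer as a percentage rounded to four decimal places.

9.7892%

EAR = (1 + 0.0982/12)^12 − 1 = 0.102743.
Solve (1 + r/52)^52 = 1.102743: r/52 = 1.102743^(1/52) − 1 = 0.001883, so r = 0.097892 = 9.7892%.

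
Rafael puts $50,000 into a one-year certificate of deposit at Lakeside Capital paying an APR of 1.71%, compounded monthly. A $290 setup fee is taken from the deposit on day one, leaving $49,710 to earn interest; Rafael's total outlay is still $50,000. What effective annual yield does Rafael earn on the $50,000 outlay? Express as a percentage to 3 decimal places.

1.133%

Value after one year: 49,710 × (1 + 0.0171/12)^12 = 49,710 × 1.017235 = $50,566.73.
Effective yield on the $50,000 outlay: 50,566.73 / 50,000 − 1 = 0.011335 = 1.133%.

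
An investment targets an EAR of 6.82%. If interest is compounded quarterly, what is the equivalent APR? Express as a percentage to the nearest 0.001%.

6.652%

(1 + r/4)^4 − 1 = 0.0682, so 1 + r/4 = 1.0682^(1/4).
r/4 = 0.016631, so r = 0.066522 = 6.652%.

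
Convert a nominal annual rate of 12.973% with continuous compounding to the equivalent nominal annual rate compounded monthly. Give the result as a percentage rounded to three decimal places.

13.043%

EAR under continuous compounding: e^0.12973 − 1 = 0.138521.
Solve (1 + r/12)^12 = 1.138521: r/12 = 1.138521^(1/12) − 1 = 0.010869, so r = 0.130434 = 13.043%.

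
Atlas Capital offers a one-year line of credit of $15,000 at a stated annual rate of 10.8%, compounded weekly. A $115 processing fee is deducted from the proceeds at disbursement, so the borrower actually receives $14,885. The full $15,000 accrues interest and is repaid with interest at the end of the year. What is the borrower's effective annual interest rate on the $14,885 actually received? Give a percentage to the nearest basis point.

Amount owed after one year: 15,000 × (1 + 0.108/52)^52 = 15,000 × 1.113923 = $16,708.84.
Effective rate on net proceeds: 16,708.84 / 14,885 − 1 = 0.122529 = 12.25%.

12.25%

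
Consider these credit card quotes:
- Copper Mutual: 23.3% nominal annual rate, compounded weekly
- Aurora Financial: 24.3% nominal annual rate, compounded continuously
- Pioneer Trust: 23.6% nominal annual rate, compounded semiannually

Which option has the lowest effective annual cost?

Pioneer Trust

Copper Mutual: (1 + 0.233/52)^52 − 1 = 26.172%
Aurora Financial: e^0.243 − 1 = 27.507%
Pioneer Trust: (1 + 0.236/2)^2 − 1 = 24.992%
The lowest effective annual rate is Pioneer Trust at 24.992%.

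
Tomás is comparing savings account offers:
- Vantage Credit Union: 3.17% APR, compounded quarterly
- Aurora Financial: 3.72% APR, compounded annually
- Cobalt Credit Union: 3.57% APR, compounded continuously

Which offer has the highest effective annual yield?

Vantage Credit Union: (1 + 0.0317/4)^4 − 1 = 3.208%
Aurora Financial: compounded annually, EAR = 3.720%
Cobalt Credit Union: e^0.0357 − 1 = 3.634%
The highest effective annual rate is Aurora Financial at 3.720%.

Aurora Financial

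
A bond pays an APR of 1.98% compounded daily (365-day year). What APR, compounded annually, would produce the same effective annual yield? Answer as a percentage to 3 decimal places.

EAR = (1 + 0.0198/365)^365 − 1 = 0.019997.
Compounded annually, the equivalent nominal rate is the EAR itself: 2.000%.

2.000%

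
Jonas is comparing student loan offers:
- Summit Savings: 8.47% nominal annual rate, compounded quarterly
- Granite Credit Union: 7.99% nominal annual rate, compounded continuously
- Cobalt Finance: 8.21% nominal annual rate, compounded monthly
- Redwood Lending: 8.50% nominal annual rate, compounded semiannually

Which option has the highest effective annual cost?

Summit Savings

Summit Savings: (1 + 0.0847/4)^4 − 1 = 8.743%
Granite Credit Union: e^0.0799 − 1 = 8.318%
Cobalt Finance: (1 + 0.0821/12)^12 − 1 = 8.526%
Redwood Lending: (1 + 0.0850/2)^2 − 1 = 8.681%
The highest effective annual rate is Summit Savings at 8.743%.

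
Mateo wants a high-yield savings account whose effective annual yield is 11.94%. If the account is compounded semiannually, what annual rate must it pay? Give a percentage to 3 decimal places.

11.603%

(1 + r/2)^2 − 1 = 0.1194, so 1 + r/2 = 1.1194^(1/2).
r/2 = 0.058017, so r = 0.116034 = 11.603%.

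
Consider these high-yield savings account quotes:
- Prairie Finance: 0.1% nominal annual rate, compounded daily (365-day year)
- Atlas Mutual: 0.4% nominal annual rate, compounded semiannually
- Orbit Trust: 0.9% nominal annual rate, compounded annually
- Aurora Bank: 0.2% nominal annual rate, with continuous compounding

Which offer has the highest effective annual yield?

Orbit Trust

Prairie Finance: (1 + 0.001/365)^365 − 1 = 0.100%
Atlas Mutual: (1 + 0.004/2)^2 − 1 = 0.400%
Orbit Trust: compounded annually, EAR = 0.900%
Aurora Bank: e^0.002 − 1 = 0.200%
The highest effective annual rate is Orbit Trust at 0.900%.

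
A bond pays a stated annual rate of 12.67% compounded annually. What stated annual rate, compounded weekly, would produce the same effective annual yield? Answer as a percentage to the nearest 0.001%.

Compounded annually, EAR = nominal = 0.126700.
Solve (1 + r/52)^52 = 1.126700: r/52 = 1.126700^(1/52) − 1 = 0.002297, so r = 0.119430 = 11.943%.

11.943%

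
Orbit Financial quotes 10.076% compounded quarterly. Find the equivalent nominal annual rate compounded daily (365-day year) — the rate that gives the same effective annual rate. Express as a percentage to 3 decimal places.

9.953%

EAR = (1 + 0.10076/4)^4 − 1 = 0.104632.
Solve (1 + r/365)^365 = 1.104632: r/365 = 1.104632^(1/365) − 1 = 0.000273, so r = 0.099525 = 9.953%.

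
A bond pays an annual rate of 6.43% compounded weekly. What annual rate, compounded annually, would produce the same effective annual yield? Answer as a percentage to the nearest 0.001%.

6.637%

EAR = (1 + 0.0643/52)^52 − 1 = 0.066370.
Compounded annually, the equivalent nominal rate is the EAR itself: 6.637%.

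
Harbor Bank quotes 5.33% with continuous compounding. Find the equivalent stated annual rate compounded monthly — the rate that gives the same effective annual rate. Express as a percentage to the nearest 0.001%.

5.342%

EAR under continuous compounding: e^0.0533 − 1 = 0.054746.
Solve (1 + r/12)^12 = 1.054746: r/12 = 1.054746^(1/12) − 1 = 0.004452, so r = 0.053419 = 5.342%.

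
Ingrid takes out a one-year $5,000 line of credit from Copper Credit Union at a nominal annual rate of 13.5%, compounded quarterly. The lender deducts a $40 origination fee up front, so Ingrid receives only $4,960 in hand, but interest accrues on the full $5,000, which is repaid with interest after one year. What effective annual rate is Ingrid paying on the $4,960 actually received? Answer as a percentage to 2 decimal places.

15.12%

Amount owed after one year: 5,000 × (1 + 0.135/4)^4 = 5,000 × 1.141989 = $5,709.95.
Effective rate on net proceeds: 5,709.95 / 4,960 − 1 = 0.151199 = 15.12%.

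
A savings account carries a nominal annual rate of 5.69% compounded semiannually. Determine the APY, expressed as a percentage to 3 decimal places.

EAR = (1 + 0.0569/2)^2 − 1.
= (1 + 0.028450)^2 − 1 = 1.057709 − 1 = 5.771%.

5.771%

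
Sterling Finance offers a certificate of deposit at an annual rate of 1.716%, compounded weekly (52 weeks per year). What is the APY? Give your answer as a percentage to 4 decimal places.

EAR = (1 + 0.01716/52)^52 − 1.
= (1 + 0.000330)^52 − 1 = 1.017305 − 1 = 1.7305%.

1.7305%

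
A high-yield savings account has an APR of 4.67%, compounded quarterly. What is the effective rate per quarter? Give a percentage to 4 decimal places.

With a nominal annual rate compounded quarterly, the periodic rate is the nominal rate divided by 4.
i = 0.0467 / 4 = 0.0116750 = 1.1675%.

1.1675%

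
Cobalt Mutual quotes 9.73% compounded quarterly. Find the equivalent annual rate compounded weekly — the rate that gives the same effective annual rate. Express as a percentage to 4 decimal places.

EAR = (1 + 0.0973/4)^4 − 1 = 0.100908.
Solve (1 + r/52)^52 = 1.100908: r/52 = 1.100908^(1/52) − 1 = 0.001850, so r = 0.096224 = 9.6224%.

9.6224%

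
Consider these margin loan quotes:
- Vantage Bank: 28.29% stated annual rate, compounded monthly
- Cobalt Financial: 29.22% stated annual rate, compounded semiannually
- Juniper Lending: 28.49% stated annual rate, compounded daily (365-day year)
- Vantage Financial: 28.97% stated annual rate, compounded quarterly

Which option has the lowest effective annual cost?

Vantage Bank: (1 + 0.2829/12)^12 − 1 = 32.262%
Cobalt Financial: (1 + 0.2922/2)^2 − 1 = 31.355%
Juniper Lending: (1 + 0.2849/365)^365 − 1 = 32.948%
Vantage Financial: (1 + 0.2897/4)^4 − 1 = 32.272%
The lowest effective annual rate is Cobalt Financial at 31.355%.

Cobalt Financial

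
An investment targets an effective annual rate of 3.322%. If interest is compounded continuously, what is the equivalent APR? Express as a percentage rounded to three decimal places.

3.268%

Continuous: nominal r satisfies e^r − 1 = 0.03322.
r = ln(1 + 0.03322) = ln(1.03322) = 0.032680 = 3.268%.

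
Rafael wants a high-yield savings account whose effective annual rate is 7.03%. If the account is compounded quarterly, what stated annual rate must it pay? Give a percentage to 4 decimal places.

6.8519%

(1 + r/4)^4 − 1 = 0.0703, so 1 + r/4 = 1.0703^(1/4).
r/4 = 0.017130, so r = 0.068519 = 6.8519%.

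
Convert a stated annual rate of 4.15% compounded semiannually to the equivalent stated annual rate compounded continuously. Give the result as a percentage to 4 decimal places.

EAR = (1 + 0.0415/2)^2 − 1 = 0.041931.
Equivalent continuous rate: r = ln(1 + 0.041931) = 0.041075 = 4.1075%.

4.1075%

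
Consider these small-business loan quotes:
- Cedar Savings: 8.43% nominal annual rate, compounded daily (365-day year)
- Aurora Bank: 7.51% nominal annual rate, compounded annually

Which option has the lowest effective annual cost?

Aurora Bank

Cedar Savings: (1 + 0.0843/365)^365 − 1 = 8.794%
Aurora Bank: compounded annually, EAR = 7.510%
The lowest effective annual rate is Aurora Bank at 7.510%.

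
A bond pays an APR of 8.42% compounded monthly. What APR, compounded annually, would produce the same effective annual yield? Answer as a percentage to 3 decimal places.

EAR = (1 + 0.0842/12)^12 − 1 = 0.087527.
Compounded annually, the equivalent nominal rate is the EAR itself: 8.753%.

8.753%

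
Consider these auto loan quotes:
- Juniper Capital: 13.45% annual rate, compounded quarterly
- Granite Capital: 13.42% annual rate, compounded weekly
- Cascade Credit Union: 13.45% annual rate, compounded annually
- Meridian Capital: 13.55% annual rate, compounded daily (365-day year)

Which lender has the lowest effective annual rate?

Juniper Capital: (1 + 0.1345/4)^4 − 1 = 14.144%
Granite Capital: (1 + 0.1342/52)^52 − 1 = 14.342%
Cascade Credit Union: compounded annually, EAR = 13.450%
Meridian Capital: (1 + 0.1355/365)^365 − 1 = 14.508%
The lowest effective annual rate is Cascade Credit Union at 13.450%.

Cascade Credit Union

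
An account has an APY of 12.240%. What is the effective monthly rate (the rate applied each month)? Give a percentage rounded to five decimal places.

The per-month rate i satisfies (1 + i)^12 = 1 + 0.12240.
i = 1.12240^(1/12) − 1 = 0.0096689 = 0.96689%.

0.96689%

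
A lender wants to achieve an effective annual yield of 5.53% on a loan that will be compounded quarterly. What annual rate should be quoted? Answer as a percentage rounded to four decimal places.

(1 + r/4)^4 − 1 = 0.0553, so 1 + r/4 = 1.0553^(1/4).
r/4 = 0.013547, so r = 0.054189 = 5.4189%.

5.4189%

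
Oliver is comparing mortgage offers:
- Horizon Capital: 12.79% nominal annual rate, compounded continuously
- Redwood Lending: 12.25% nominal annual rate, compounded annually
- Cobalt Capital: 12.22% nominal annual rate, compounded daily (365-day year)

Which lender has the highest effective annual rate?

Horizon Capital

Horizon Capital: e^0.1279 − 1 = 13.644%
Redwood Lending: compounded annually, EAR = 12.250%
Cobalt Capital: (1 + 0.1222/365)^365 − 1 = 12.996%
The highest effective annual rate is Horizon Capital at 13.644%.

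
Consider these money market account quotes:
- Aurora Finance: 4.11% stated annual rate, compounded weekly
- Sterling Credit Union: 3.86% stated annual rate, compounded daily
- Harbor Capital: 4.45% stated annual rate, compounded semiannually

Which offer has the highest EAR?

Harbor Capital

Aurora Finance: (1 + 0.0411/52)^52 − 1 = 4.194%
Sterling Credit Union: (1 + 0.0386/365)^365 − 1 = 3.935%
Harbor Capital: (1 + 0.0445/2)^2 − 1 = 4.500%
The highest effective annual rate is Harbor Capital at 4.500%.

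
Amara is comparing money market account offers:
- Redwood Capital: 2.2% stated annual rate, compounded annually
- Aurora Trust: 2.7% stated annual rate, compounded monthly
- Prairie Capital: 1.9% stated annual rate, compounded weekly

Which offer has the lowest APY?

Redwood Capital: compounded annually, EAR = 2.200%
Aurora Trust: (1 + 0.027/12)^12 − 1 = 2.734%
Prairie Capital: (1 + 0.019/52)^52 − 1 = 1.918%
The lowest effective annual rate is Prairie Capital at 1.918%.

Prairie Capital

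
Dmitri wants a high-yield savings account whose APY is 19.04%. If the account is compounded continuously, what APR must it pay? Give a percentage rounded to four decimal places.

17.4289%

Continuous: nominal r satisfies e^r − 1 = 0.1904.
r = ln(1 + 0.1904) = ln(1.1904) = 0.174289 = 17.4289%.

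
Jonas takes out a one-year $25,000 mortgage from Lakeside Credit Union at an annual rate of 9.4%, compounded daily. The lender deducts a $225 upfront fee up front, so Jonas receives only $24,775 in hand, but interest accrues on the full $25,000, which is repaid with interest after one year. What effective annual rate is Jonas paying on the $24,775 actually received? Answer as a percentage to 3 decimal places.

10.852%

Amount owed after one year: 25,000 × (1 + 0.094/365)^365 = 25,000 × 1.098546 = $27,463.66.
Effective rate on net proceeds: 27,463.66 / 24,775 − 1 = 0.108523 = 10.852%.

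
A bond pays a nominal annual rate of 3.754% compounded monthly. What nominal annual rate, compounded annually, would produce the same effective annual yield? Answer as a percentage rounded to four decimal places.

EAR = (1 + 0.03754/12)^12 − 1 = 0.038193.
Compounded annually, the equivalent nominal rate is the EAR itself: 3.8193%.

3.8193%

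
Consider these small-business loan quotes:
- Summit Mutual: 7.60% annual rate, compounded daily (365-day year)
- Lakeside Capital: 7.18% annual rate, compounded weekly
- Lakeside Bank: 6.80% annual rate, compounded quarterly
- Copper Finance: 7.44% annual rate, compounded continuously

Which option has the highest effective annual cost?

Summit Mutual: (1 + 0.0760/365)^365 − 1 = 7.895%
Lakeside Capital: (1 + 0.0718/52)^52 − 1 = 7.439%
Lakeside Bank: (1 + 0.0680/4)^4 − 1 = 6.975%
Copper Finance: e^0.0744 − 1 = 7.724%
The highest effective annual rate is Summit Mutual at 7.895%.

Summit Mutual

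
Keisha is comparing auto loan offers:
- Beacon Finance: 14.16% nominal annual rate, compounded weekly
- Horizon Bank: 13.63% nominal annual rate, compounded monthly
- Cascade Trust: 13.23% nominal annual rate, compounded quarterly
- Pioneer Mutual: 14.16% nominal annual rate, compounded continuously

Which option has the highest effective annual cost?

Pioneer Mutual

Beacon Finance: (1 + 0.1416/52)^52 − 1 = 15.189%
Horizon Bank: (1 + 0.1363/12)^12 − 1 = 14.515%
Cascade Trust: (1 + 0.1323/4)^4 − 1 = 13.901%
Pioneer Mutual: e^0.1416 − 1 = 15.212%
The highest effective annual rate is Pioneer Mutual at 15.212%.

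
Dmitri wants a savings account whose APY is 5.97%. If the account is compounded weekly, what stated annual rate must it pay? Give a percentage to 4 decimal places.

5.8018%

(1 + r/52)^52 − 1 = 0.0597, so 1 + r/52 = 1.0597^(1/52).
r/52 = 0.001116, so r = 0.058018 = 5.8018%.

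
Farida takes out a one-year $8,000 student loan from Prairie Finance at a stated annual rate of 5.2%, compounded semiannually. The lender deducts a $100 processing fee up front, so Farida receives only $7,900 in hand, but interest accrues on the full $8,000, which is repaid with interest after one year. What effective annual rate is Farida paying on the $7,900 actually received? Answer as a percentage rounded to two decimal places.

6.60%

Amount owed after one year: 8,000 × (1 + 0.052/2)^2 = 8,000 × 1.052676 = $8,421.41.
Effective rate on net proceeds: 8,421.41 / 7,900 − 1 = 0.066001 = 6.60%.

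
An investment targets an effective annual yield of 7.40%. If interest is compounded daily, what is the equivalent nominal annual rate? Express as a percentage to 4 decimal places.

7.1397%

(1 + r/365)^365 − 1 = 0.0740, so 1 + r/365 = 1.0740^(1/365).
r/365 = 0.000196, so r = 0.071397 = 7.1397%.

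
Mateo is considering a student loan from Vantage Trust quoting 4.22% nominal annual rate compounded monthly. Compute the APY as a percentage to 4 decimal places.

EAR = (1 + 0.0422/12)^12 − 1.
= (1 + 0.003517)^12 − 1 = 1.043026 − 1 = 4.3026%.

4.3026%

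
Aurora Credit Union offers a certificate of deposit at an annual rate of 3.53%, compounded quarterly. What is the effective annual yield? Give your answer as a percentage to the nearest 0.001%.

EAR = (1 + 0.0353/4)^4 − 1.
= 1.035770 − 1 = 3.577%.

3.577%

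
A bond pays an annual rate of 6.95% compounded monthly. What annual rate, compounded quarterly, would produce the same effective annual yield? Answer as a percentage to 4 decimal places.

6.9903%

EAR = (1 + 0.0695/12)^12 − 1 = 0.071757.
Solve (1 + r/4)^4 = 1.071757: r/4 = 1.071757^(1/4) − 1 = 0.017476, so r = 0.069903 = 6.9903%.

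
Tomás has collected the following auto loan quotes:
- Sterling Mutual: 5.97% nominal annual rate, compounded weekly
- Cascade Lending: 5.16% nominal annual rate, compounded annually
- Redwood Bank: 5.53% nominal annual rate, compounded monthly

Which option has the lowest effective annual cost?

Sterling Mutual: (1 + 0.0597/52)^52 − 1 = 6.148%
Cascade Lending: compounded annually, EAR = 5.160%
Redwood Bank: (1 + 0.0553/12)^12 − 1 = 5.672%
The lowest effective annual rate is Cascade Lending at 5.160%.

Cascade Lending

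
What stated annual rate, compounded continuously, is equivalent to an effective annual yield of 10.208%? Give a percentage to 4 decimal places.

9.7199%

Continuous: nominal r satisfies e^r − 1 = 0.10208.
r = ln(1 + 0.10208) = ln(1.10208) = 0.097199 = 9.7199%.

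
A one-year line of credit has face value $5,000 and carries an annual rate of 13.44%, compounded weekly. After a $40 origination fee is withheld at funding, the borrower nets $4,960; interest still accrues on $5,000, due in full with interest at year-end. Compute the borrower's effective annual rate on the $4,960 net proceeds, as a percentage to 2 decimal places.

Amount owed after one year: 5,000 × (1 + 0.1344/52)^52 = 5,000 × 1.143652 = $5,718.26.
Effective rate on net proceeds: 5,718.26 / 4,960 − 1 = 0.152875 = 15.29%.

15.29%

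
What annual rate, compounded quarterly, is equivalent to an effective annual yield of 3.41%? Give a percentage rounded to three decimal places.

3.367%

(1 + r/4)^4 − 1 = 0.0341, so 1 + r/4 = 1.0341^(1/4).
r/4 = 0.008418, so r = 0.033672 = 3.367%.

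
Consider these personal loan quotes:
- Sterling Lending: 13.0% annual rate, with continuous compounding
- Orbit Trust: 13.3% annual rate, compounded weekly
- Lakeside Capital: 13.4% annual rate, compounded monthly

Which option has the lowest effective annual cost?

Sterling Lending: e^0.130 − 1 = 13.883%
Orbit Trust: (1 + 0.133/52)^52 − 1 = 14.206%
Lakeside Capital: (1 + 0.134/12)^12 − 1 = 14.254%
The lowest effective annual rate is Sterling Lending at 13.883%.

Sterling Lending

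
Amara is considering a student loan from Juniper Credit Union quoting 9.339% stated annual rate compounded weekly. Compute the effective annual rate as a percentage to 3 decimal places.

9.780%

EAR = (1 + 0.09339/52)^52 − 1.
= (1 + 0.001796)^52 − 1 = 1.097798 − 1 = 9.780%.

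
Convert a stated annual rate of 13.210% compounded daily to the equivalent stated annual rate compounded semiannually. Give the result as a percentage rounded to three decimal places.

13.653%

EAR = (1 + 0.13210/365)^365 − 1 = 0.141195.
Solve (1 + r/2)^2 = 1.141195: r/2 = 1.141195^(1/2) − 1 = 0.068267, so r = 0.136535 = 13.653%.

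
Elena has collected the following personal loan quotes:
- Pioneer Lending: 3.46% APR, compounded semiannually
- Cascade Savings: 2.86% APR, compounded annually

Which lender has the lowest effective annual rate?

Pioneer Lending: (1 + 0.0346/2)^2 − 1 = 3.490%
Cascade Savings: compounded annually, EAR = 2.860%
The lowest effective annual rate is Cascade Savings at 2.860%.

Cascade Savings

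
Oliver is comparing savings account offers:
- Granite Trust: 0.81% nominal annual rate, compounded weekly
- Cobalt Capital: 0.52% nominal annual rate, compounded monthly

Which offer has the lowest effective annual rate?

Cobalt Capital

Granite Trust: (1 + 0.0081/52)^52 − 1 = 0.813%
Cobalt Capital: (1 + 0.0052/12)^12 − 1 = 0.521%
The lowest effective annual rate is Cobalt Capital at 0.521%.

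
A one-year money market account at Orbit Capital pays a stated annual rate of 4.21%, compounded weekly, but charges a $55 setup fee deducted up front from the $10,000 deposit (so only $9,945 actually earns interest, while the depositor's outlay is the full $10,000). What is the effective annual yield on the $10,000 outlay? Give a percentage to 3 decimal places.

Value after one year: 9,945 × (1 + 0.0421/52)^52 = 9,945 × 1.042981 = $10,372.45.
Effective yield on the $10,000 outlay: 10,372.45 / 10,000 − 1 = 0.037245 = 3.724%.

3.724%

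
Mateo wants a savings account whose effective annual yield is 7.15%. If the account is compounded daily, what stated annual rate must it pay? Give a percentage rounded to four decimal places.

6.9066%

(1 + r/365)^365 − 1 = 0.0715, so 1 + r/365 = 1.0715^(1/365).
r/365 = 0.000189, so r = 0.069066 = 6.9066%.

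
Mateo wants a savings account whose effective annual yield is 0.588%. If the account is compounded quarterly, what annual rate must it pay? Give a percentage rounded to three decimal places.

(1 + r/4)^4 − 1 = 0.00588, so 1 + r/4 = 1.00588^(1/4).
r/4 = 0.001467, so r = 0.005867 = 0.587%.

0.587%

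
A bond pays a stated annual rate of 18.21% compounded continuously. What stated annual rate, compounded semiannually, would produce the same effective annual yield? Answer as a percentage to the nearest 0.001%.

EAR under continuous compounding: e^0.1821 − 1 = 0.199734.
Solve (1 + r/2)^2 = 1.199734: r/2 = 1.199734^(1/2) − 1 = 0.095324, so r = 0.190648 = 19.065%.

19.065%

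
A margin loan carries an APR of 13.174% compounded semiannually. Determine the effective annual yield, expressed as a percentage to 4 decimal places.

EAR = (1 + 0.13174/2)^2 − 1.
= (1 + 0.065870)^2 − 1 = 1.136079 − 1 = 13.6079%.

13.6079%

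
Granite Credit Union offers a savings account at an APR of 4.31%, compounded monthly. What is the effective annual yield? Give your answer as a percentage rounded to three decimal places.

EAR = (1 + 0.0431/12)^12 − 1.
= (1 + 0.003592)^12 − 1 = 1.043962 − 1 = 4.396%.

4.396%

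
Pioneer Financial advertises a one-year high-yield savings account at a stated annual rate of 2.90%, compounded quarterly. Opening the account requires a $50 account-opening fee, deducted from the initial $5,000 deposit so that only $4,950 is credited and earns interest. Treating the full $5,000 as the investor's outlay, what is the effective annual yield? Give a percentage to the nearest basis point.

Value after one year: 4,950 × (1 + 0.0290/4)^4 = 4,950 × 1.029317 = $5,095.12.
Effective yield on the $5,000 outlay: 5,095.12 / 5,000 − 1 = 0.019024 = 1.90%.

1.90%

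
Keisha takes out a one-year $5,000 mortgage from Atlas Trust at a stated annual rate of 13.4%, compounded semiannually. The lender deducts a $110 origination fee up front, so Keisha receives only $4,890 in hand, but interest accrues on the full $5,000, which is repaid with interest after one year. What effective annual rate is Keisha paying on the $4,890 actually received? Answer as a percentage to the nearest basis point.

16.41%

Amount owed after one year: 5,000 × (1 + 0.134/2)^2 = 5,000 × 1.138489 = $5,692.44.
Effective rate on net proceeds: 5,692.44 / 4,890 − 1 = 0.164099 = 16.41%.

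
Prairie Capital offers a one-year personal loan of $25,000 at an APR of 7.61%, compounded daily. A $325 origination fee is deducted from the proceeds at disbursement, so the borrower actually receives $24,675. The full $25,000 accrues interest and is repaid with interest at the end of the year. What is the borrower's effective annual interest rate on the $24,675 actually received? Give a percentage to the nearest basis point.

Amount owed after one year: 25,000 × (1 + 0.0761/365)^365 = 25,000 × 1.079062 = $26,976.55.
Effective rate on net proceeds: 26,976.55 / 24,675 − 1 = 0.093274 = 9.33%.

9.33%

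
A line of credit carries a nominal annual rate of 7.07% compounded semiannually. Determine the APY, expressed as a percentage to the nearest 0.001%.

7.195%

EAR = (1 + 0.0707/2)^2 − 1.
= (1 + 0.035350)^2 − 1 = 1.071950 − 1 = 7.195%.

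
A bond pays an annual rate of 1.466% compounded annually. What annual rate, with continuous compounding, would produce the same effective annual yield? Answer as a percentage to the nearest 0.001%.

1.455%

Compounded annually, EAR = nominal = 0.014660.
Equivalent continuous rate: r = ln(1 + 0.014660) = 0.014554 = 1.455%.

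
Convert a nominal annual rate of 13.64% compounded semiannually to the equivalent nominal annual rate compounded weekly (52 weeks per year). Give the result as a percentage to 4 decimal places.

EAR = (1 + 0.1364/2)^2 − 1 = 0.141051.
Solve (1 + r/52)^52 = 1.141051: r/52 = 1.141051^(1/52) − 1 = 0.002541, so r = 0.132118 = 13.2118%.

13.2118%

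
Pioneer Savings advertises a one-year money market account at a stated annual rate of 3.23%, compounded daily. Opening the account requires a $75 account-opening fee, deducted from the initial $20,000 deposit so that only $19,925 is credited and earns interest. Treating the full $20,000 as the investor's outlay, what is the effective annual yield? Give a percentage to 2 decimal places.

2.90%

Value after one year: 19,925 × (1 + 0.0323/365)^365 = 19,925 × 1.032826 = $20,579.05.
Effective yield on the $20,000 outlay: 20,579.05 / 20,000 − 1 = 0.028953 = 2.90%.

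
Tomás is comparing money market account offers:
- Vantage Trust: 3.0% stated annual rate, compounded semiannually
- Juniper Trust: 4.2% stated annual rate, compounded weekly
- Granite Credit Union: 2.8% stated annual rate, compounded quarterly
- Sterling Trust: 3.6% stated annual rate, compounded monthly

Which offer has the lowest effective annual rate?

Granite Credit Union

Vantage Trust: (1 + 0.030/2)^2 − 1 = 3.022%
Juniper Trust: (1 + 0.042/52)^52 − 1 = 4.288%
Granite Credit Union: (1 + 0.028/4)^4 − 1 = 2.830%
Sterling Trust: (1 + 0.036/12)^12 − 1 = 3.660%
The lowest effective annual rate is Granite Credit Union at 2.830%.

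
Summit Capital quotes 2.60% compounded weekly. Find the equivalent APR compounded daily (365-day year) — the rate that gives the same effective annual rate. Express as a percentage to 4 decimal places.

2.5994%

EAR = (1 + 0.0260/52)^52 − 1 = 0.026334.
Solve (1 + r/365)^365 = 1.026334: r/365 = 1.026334^(1/365) − 1 = 0.000071, so r = 0.025994 = 2.5994%.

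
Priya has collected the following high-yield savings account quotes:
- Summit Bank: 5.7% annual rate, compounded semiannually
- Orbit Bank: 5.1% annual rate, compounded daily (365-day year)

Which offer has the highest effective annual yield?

Summit Bank

Summit Bank: (1 + 0.057/2)^2 − 1 = 5.781%
Orbit Bank: (1 + 0.051/365)^365 − 1 = 5.232%
The highest effective annual rate is Summit Bank at 5.781%.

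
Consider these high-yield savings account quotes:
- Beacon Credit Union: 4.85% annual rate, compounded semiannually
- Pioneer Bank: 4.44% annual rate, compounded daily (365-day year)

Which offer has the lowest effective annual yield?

Beacon Credit Union: (1 + 0.0485/2)^2 − 1 = 4.909%
Pioneer Bank: (1 + 0.0444/365)^365 − 1 = 4.540%
The lowest effective annual rate is Pioneer Bank at 4.540%.

Pioneer Bank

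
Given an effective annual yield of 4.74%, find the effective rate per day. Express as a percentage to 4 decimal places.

The per-day rate i satisfies (1 + i)^365 = 1 + 0.0474.
i = 1.0474^(1/365) − 1 = 0.0001269 = 0.0127%.

0.0127%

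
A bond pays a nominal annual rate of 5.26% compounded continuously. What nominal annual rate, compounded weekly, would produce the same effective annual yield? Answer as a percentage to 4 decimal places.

5.2627%

EAR under continuous compounding: e^0.0526 − 1 = 0.054008.
Solve (1 + r/52)^52 = 1.054008: r/52 = 1.054008^(1/52) − 1 = 0.001012, so r = 0.052627 = 5.2627%.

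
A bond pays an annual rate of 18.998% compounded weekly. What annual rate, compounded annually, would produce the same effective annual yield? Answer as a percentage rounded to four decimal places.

EAR = (1 + 0.18998/52)^52 − 1 = 0.208807.
Compounded annually, the equivalent nominal rate is the EAR itself: 20.8807%.

20.8807%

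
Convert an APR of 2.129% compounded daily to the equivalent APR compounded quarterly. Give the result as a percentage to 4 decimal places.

2.1346%

EAR = (1 + 0.02129/365)^365 − 1 = 0.021518.
Solve (1 + r/4)^4 = 1.021518: r/4 = 1.021518^(1/4) − 1 = 0.005337, so r = 0.021346 = 2.1346%.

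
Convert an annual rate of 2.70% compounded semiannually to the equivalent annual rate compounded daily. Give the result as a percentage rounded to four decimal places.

2.6820%

EAR = (1 + 0.0270/2)^2 − 1 = 0.027182.
Solve (1 + r/365)^365 = 1.027182: r/365 = 1.027182^(1/365) − 1 = 0.000073, so r = 0.026820 = 2.6820%.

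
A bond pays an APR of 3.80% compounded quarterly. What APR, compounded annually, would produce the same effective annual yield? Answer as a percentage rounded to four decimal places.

EAR = (1 + 0.0380/4)^4 − 1 = 0.038545.
Compounded annually, the equivalent nominal rate is the EAR itself: 3.8545%.

3.8545%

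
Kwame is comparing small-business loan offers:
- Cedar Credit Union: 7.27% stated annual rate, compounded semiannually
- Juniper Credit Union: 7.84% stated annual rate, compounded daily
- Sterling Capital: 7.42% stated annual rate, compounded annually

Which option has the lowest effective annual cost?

Cedar Credit Union

Cedar Credit Union: (1 + 0.0727/2)^2 − 1 = 7.402%
Juniper Credit Union: (1 + 0.0784/365)^365 − 1 = 8.155%
Sterling Capital: compounded annually, EAR = 7.420%
The lowest effective annual rate is Cedar Credit Union at 7.402%.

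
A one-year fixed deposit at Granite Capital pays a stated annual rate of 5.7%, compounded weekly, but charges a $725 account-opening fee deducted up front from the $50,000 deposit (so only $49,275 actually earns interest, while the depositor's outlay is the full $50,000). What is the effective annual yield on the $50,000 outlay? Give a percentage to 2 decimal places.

4.33%

Value after one year: 49,275 × (1 + 0.057/52)^52 = 49,275 × 1.058623 = $52,163.64.
Effective yield on the $50,000 outlay: 52,163.64 / 50,000 − 1 = 0.043273 = 4.33%.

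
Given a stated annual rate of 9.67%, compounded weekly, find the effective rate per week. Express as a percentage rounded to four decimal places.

With a nominal annual rate compounded weekly, the periodic rate is the nominal rate divided by 52.
i = 0.0967 / 52 = 0.0018596 = 0.1860%.

0.1860%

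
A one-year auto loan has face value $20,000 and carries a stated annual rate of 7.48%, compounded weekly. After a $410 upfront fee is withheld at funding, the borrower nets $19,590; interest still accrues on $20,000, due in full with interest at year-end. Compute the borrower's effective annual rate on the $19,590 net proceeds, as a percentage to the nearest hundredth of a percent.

Amount owed after one year: 20,000 × (1 + 0.0748/52)^52 = 20,000 × 1.077611 = $21,552.21.
Effective rate on net proceeds: 21,552.21 / 19,590 − 1 = 0.100164 = 10.02%.

10.02%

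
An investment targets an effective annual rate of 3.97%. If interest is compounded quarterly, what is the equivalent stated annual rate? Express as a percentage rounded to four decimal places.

(1 + r/4)^4 − 1 = 0.0397, so 1 + r/4 = 1.0397^(1/4).
r/4 = 0.009781, so r = 0.039122 = 3.9122%.

3.9122%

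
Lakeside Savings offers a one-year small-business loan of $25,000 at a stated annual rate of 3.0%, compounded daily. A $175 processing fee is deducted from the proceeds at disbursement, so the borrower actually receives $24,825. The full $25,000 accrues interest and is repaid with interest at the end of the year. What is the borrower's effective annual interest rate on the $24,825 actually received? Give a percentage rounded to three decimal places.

Amount owed after one year: 25,000 × (1 + 0.030/365)^365 = 25,000 × 1.030453 = $25,761.33.
Effective rate on net proceeds: 25,761.33 / 24,825 − 1 = 0.037717 = 3.772%.

3.772%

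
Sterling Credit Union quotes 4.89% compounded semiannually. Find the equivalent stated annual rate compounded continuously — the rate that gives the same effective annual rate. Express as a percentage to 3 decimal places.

4.831%

EAR = (1 + 0.0489/2)^2 − 1 = 0.049498.
Equivalent continuous rate: r = ln(1 + 0.049498) = 0.048312 = 4.831%.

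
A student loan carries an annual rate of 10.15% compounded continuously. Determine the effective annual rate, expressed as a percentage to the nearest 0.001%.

With continuous compounding, EAR = e^0.1015 − 1.
e^0.1015 = 1.106830, so EAR = 0.106830 = 10.683%.

10.683%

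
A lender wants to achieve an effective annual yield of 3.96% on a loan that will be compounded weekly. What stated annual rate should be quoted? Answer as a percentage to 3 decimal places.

(1 + r/52)^52 − 1 = 0.0396, so 1 + r/52 = 1.0396^(1/52).
r/52 = 0.000747, so r = 0.038851 = 3.885%.

3.885%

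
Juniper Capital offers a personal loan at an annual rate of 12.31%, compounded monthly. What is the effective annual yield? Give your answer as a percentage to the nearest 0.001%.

13.029%

EAR = (1 + 0.1231/12)^12 − 1.
= 1.130288 − 1 = 13.029%.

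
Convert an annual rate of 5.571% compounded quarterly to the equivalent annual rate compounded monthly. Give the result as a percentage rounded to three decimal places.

EAR = (1 + 0.05571/4)^4 − 1 = 0.056885.
Solve (1 + r/12)^12 = 1.056885: r/12 = 1.056885^(1/12) − 1 = 0.004621, so r = 0.055453 = 5.545%.

5.545%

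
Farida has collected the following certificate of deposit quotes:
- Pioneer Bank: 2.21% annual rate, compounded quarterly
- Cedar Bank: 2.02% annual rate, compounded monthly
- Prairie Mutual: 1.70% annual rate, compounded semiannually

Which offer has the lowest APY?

Prairie Mutual

Pioneer Bank: (1 + 0.0221/4)^4 − 1 = 2.228%
Cedar Bank: (1 + 0.0202/12)^12 − 1 = 2.039%
Prairie Mutual: (1 + 0.0170/2)^2 − 1 = 1.707%
The lowest effective annual rate is Prairie Mutual at 1.707%.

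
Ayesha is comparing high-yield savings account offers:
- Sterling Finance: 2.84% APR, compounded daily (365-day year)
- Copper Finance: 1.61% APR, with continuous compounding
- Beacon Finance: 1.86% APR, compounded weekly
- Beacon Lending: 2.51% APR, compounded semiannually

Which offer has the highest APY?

Sterling Finance: (1 + 0.0284/365)^365 − 1 = 2.881%
Copper Finance: e^0.0161 − 1 = 1.623%
Beacon Finance: (1 + 0.0186/52)^52 − 1 = 1.877%
Beacon Lending: (1 + 0.0251/2)^2 − 1 = 2.526%
The highest effective annual rate is Sterling Finance at 2.881%.

Sterling Finance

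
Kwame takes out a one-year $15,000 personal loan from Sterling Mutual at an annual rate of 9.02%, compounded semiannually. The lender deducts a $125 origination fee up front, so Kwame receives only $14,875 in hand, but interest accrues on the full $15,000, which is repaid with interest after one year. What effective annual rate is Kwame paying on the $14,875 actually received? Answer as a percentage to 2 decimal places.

10.14%

Amount owed after one year: 15,000 × (1 + 0.0902/2)^2 = 15,000 × 1.092234 = $16,383.51.
Effective rate on net proceeds: 16,383.51 / 14,875 − 1 = 0.101412 = 10.14%.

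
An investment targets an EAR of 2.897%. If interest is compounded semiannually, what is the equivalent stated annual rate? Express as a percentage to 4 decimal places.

2.8763%

(1 + r/2)^2 − 1 = 0.02897, so 1 + r/2 = 1.02897^(1/2).
r/2 = 0.014382, so r = 0.028763 = 2.8763%.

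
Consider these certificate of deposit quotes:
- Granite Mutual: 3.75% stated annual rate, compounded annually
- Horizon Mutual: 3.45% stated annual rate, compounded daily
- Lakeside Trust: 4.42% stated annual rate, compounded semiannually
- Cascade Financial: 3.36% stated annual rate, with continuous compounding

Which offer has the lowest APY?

Granite Mutual: compounded annually, EAR = 3.750%
Horizon Mutual: (1 + 0.0345/365)^365 − 1 = 3.510%
Lakeside Trust: (1 + 0.0442/2)^2 − 1 = 4.469%
Cascade Financial: e^0.0336 − 1 = 3.417%
The lowest effective annual rate is Cascade Financial at 3.417%.

Cascade Financial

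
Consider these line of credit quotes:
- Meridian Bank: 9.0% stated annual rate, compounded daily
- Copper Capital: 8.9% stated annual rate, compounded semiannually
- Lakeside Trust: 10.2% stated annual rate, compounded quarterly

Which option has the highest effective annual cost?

Meridian Bank: (1 + 0.090/365)^365 − 1 = 9.416%
Copper Capital: (1 + 0.089/2)^2 − 1 = 9.098%
Lakeside Trust: (1 + 0.102/4)^4 − 1 = 10.597%
The highest effective annual rate is Lakeside Trust at 10.597%.

Lakeside Trust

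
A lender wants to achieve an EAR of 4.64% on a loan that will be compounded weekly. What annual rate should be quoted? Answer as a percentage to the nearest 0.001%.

4.538%

(1 + r/52)^52 − 1 = 0.0464, so 1 + r/52 = 1.0464^(1/52).
r/52 = 0.000873, so r = 0.045375 = 4.538%.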